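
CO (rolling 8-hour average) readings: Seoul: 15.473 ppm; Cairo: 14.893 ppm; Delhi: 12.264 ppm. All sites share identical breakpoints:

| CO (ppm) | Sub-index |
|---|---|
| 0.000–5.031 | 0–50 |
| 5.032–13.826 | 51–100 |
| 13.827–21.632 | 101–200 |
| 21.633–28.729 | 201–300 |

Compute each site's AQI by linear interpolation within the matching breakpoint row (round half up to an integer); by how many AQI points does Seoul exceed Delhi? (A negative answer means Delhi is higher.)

31

Seoul: 15.473 lies in 13.827–21.632, so I_lo=101, I_hi=200, C_lo=13.827, C_hi=21.632.
(200−101)/(21.632−13.827) × (15.473−13.827) + 101 = 99/7.805 × 1.646 + 101 ≈ 121.88 → 122.
Cairo 14.893: bracket 13.827–21.632 → index 101–200; slope 99/7.805, offset 1.066.
AQI = 101 + 99/7.805·1.066 ≈ 114.52 ⇒ 115.
Delhi 12.264: bracket 5.032–13.826 → index 51–100; slope 49/8.794, offset 7.232.
AQI = 51 + 49/8.794·7.232 ≈ 91.30 ⇒ 91.
AQIs: Seoul=122, Cairo=115, Delhi=91. Seoul (122) − Delhi (91) = 31.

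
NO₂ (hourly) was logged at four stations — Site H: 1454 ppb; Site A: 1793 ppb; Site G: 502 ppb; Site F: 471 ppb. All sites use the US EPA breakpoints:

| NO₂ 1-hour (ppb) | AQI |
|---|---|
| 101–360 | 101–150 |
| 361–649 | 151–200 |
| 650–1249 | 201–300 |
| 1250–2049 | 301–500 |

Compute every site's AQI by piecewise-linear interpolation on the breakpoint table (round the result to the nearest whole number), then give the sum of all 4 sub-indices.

Site H: row 1250–2049 (AQI 301–500). (500−301)·(1454−1250)/(2049−1250) + 301 = 199·204/799 + 301 ≈ 351.81 → 352.
Site A: row 1250–2049 (AQI 301–500). (500−301)·(1793−1250)/(2049−1250) + 301 = 199·543/799 + 301 ≈ 436.24 → 436.
Site G: 502 lies in 361–649, so I_lo=151, I_hi=200, C_lo=361, C_hi=649.
(200−151)/(649−361) × (502−361) + 151 = 49/288 × 141 + 151 ≈ 174.99 → 175.
Site F: 471 ∈ [361, 649] ↔ index [151, 200].
151 + (471−361)·(200−151)/(649−361) = 151 + 110·49/288 ≈ 169.72, so AQI = 170.
AQIs: Site H=352, Site A=436, Site G=175, Site F=170. Sum = 352 + 436 + 175 + 170 = 1133.

1133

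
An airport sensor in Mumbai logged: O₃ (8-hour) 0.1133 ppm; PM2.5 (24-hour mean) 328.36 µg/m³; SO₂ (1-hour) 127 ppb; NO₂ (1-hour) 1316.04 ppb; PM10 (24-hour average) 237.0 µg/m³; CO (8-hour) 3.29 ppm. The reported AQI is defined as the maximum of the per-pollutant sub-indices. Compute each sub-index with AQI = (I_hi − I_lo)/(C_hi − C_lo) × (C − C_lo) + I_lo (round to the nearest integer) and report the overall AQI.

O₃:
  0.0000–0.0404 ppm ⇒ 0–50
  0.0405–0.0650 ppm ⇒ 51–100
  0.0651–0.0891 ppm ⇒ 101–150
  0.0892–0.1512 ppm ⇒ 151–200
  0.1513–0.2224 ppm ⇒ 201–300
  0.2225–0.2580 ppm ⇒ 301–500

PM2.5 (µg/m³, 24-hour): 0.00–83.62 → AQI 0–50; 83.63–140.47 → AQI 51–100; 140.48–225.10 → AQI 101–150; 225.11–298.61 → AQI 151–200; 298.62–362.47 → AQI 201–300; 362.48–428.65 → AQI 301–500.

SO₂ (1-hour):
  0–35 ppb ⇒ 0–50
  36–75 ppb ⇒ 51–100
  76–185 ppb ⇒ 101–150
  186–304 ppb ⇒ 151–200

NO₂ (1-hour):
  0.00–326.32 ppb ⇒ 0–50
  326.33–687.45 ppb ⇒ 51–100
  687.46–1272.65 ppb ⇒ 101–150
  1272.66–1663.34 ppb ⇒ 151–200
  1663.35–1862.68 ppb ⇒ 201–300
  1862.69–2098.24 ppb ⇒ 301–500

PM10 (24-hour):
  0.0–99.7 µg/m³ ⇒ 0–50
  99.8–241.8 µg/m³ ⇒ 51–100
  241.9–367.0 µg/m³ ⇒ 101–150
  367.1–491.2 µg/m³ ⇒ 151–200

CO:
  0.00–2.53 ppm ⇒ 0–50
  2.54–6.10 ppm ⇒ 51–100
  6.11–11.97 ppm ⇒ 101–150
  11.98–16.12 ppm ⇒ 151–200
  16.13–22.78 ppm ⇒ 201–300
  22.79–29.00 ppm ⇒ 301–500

247

O₃: 0.1133 lies in 0.0892–0.1512, so I_lo=151, I_hi=200, C_lo=0.0892, C_hi=0.1512.
(200−151)/(0.1512−0.0892) × (0.1133−0.0892) + 151 = 49/0.0620 × 0.0241 + 151 ≈ 170.05 → 170.
PM2.5: 328.36 lies in 298.62–362.47, so I_lo=201, I_hi=300, C_lo=298.62, C_hi=362.47.
(300−201)/(362.47−298.62) × (328.36−298.62) + 201 = 99/63.85 × 29.74 + 201 ≈ 247.11 → 247.
SO₂ 127: bracket 76–185 → index 101–150; slope 49/109, offset 51.
AQI = 101 + 49/109·51 ≈ 123.93 ⇒ 124.
NO₂: 1316.04 ∈ [1272.66, 1663.34] ↔ index [151, 200].
151 + (1316.04−1272.66)·(200−151)/(1663.34−1272.66) = 151 + 43.38·49/390.68 ≈ 156.44, so AQI = 156.
PM10: 237.0 ∈ [99.8, 241.8] ↔ index [51, 100].
51 + (237.0−99.8)·(100−51)/(241.8−99.8) = 51 + 137.2·49/142.0 ≈ 98.34, so AQI = 98.
CO: 3.29 ∈ [2.54, 6.10] ↔ index [51, 100].
51 + (3.29−2.54)·(100−51)/(6.10−2.54) = 51 + 0.75·49/3.56 ≈ 61.32, so AQI = 61.
Sub-indices: O₃→170, PM2.5→247, SO₂→124, NO₂→156, PM10→98, CO→61. Overall AQI = max = 247; dominant pollutant is PM2.5.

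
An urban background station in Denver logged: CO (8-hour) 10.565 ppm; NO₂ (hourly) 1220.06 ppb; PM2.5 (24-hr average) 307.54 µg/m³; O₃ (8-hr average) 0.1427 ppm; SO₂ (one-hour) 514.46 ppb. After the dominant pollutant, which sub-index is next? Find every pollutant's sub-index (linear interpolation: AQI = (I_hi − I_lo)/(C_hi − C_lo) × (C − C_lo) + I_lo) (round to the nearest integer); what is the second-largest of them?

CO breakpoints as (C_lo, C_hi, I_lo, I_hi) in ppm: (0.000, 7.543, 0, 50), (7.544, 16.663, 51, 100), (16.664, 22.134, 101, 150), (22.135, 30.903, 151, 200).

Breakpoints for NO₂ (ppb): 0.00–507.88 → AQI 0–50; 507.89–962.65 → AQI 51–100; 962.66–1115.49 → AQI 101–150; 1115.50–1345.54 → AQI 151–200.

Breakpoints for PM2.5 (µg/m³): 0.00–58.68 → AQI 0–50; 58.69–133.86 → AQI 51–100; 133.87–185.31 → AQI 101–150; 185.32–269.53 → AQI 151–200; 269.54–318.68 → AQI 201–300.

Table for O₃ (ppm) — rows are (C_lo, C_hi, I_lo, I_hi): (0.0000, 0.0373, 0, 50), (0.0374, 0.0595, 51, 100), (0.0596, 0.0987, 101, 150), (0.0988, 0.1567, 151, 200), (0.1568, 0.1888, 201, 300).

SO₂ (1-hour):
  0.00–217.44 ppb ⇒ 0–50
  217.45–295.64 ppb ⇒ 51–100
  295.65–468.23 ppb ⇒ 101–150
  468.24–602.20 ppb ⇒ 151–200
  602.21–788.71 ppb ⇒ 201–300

CO: 10.565 ∈ [7.544, 16.663] ↔ index [51, 100].
51 + (10.565−7.544)·(100−51)/(16.663−7.544) = 51 + 3.021·49/9.119 ≈ 67.23, so AQI = 67.
NO₂: 1220.06 ∈ [1115.50, 1345.54] ↔ index [151, 200].
151 + (1220.06−1115.50)·(200−151)/(1345.54−1115.50) = 151 + 104.56·49/230.04 ≈ 173.27, so AQI = 173.
PM2.5 307.54: bracket 269.54–318.68 → index 201–300; slope 99/49.14, offset 38.00.
AQI = 201 + 99/49.14·38.00 ≈ 277.56 ⇒ 278.
O₃: 0.1427 lies in 0.0988–0.1567, so I_lo=151, I_hi=200, C_lo=0.0988, C_hi=0.1567.
(200−151)/(0.1567−0.0988) × (0.1427−0.0988) + 151 = 49/0.0579 × 0.0439 + 151 ≈ 188.15 → 188.
SO₂: row 468.24–602.20 (AQI 151–200). (200−151)·(514.46−468.24)/(602.20−468.24) + 151 = 49·46.22/133.96 + 151 ≈ 167.91 → 168.
Sub-indices: CO→67, NO₂→173, PM2.5→278, O₃→188, SO₂→168. Ranked high→low: 278, 188, 173, 168, 67. Second-highest sub-index = 188.

188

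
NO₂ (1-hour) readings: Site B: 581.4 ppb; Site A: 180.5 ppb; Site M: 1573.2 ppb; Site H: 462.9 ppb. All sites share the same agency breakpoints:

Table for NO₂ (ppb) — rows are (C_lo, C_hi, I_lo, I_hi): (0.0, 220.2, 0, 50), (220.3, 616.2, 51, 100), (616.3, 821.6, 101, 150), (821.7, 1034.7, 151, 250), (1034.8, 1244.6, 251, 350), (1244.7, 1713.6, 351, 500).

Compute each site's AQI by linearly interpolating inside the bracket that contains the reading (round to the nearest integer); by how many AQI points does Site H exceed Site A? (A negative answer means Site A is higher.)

40

Site B: row 220.3–616.2 (AQI 51–100). (100−51)·(581.4−220.3)/(616.2−220.3) + 51 = 49·361.1/395.9 + 51 ≈ 95.69 → 96.
Site A: row 0.0–220.2 (AQI 0–50). (50−0)·(180.5−0.0)/(220.2−0.0) + 0 = 50·180.5/220.2 + 0 ≈ 40.99 → 41.
Site M: 1573.2 lies in 1244.7–1713.6, so I_lo=351, I_hi=500, C_lo=1244.7, C_hi=1713.6.
(500−351)/(1713.6−1244.7) × (1573.2−1244.7) + 351 = 149/468.9 × 328.5 + 351 ≈ 455.39 → 455.
Site H: 462.9 lies in 220.3–616.2, so I_lo=51, I_hi=100, C_lo=220.3, C_hi=616.2.
(100−51)/(616.2−220.3) × (462.9−220.3) + 51 = 49/395.9 × 242.6 + 51 ≈ 81.03 → 81.
AQIs: Site B=96, Site A=41, Site M=455, Site H=81. Site H (81) − Site A (41) = 40.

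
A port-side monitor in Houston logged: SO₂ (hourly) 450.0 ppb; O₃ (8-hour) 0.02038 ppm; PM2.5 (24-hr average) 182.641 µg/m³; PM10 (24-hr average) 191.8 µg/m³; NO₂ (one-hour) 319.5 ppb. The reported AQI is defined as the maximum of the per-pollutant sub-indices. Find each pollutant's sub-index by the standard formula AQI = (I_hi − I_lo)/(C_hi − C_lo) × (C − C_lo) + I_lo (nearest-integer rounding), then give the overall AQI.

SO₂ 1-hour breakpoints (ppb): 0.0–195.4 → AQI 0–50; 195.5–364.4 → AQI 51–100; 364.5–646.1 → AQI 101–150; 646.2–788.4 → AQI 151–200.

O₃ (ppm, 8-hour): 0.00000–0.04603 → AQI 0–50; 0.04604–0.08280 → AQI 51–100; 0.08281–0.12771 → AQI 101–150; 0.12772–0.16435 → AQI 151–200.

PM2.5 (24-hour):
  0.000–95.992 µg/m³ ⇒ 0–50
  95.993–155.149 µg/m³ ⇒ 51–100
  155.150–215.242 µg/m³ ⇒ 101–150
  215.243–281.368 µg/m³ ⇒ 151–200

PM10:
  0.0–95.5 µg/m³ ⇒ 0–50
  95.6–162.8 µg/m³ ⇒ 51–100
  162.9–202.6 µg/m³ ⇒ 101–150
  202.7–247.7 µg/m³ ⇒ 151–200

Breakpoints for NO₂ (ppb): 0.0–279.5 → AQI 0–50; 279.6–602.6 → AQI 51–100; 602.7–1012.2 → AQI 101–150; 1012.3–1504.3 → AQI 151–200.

137

SO₂: 450.0 ∈ [364.5, 646.1] ↔ index [101, 150].
101 + (450.0−364.5)·(150−101)/(646.1−364.5) = 101 + 85.5·49/281.6 ≈ 115.88, so AQI = 116.
O₃: row 0.00000–0.04603 (AQI 0–50). (50−0)·(0.02038−0.00000)/(0.04603−0.00000) + 0 = 50·0.02038/0.04603 + 0 ≈ 22.14 → 22.
PM2.5 182.641: bracket 155.150–215.242 → index 101–150; slope 49/60.092, offset 27.491.
AQI = 101 + 49/60.092·27.491 ≈ 123.42 ⇒ 123.
PM10: 191.8 lies in 162.9–202.6, so I_lo=101, I_hi=150, C_lo=162.9, C_hi=202.6.
(150−101)/(202.6−162.9) × (191.8−162.9) + 101 = 49/39.7 × 28.9 + 101 ≈ 136.67 → 137.
NO₂: row 279.6–602.6 (AQI 51–100). (100−51)·(319.5−279.6)/(602.6−279.6) + 51 = 49·39.9/323.0 + 51 ≈ 57.05 → 57.
Sub-indices: SO₂→116, O₃→22, PM2.5→123, PM10→137, NO₂→57. Overall AQI = max = 137; dominant pollutant is PM10.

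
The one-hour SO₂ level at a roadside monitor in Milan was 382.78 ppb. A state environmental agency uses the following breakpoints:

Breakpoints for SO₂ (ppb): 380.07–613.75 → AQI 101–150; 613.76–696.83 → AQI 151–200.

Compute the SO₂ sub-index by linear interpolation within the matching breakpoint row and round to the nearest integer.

102

SO₂: 382.78 ∈ [380.07, 613.75] ↔ index [101, 150].
101 + (382.78−380.07)·(150−101)/(613.75−380.07) = 101 + 2.71·49/233.68 ≈ 101.57, so AQI = 102.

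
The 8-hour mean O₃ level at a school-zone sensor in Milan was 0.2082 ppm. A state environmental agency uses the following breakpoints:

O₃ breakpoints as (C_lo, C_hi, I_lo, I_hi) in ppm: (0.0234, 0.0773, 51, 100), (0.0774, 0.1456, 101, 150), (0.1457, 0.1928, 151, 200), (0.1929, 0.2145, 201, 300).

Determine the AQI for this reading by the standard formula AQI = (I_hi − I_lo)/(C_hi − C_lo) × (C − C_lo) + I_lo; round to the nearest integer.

271

O₃ 0.2082: bracket 0.1929–0.2145 → index 201–300; slope 99/0.0216, offset 0.0153.
AQI = 201 + 99/0.0216·0.0153 ≈ 271.13 ⇒ 271.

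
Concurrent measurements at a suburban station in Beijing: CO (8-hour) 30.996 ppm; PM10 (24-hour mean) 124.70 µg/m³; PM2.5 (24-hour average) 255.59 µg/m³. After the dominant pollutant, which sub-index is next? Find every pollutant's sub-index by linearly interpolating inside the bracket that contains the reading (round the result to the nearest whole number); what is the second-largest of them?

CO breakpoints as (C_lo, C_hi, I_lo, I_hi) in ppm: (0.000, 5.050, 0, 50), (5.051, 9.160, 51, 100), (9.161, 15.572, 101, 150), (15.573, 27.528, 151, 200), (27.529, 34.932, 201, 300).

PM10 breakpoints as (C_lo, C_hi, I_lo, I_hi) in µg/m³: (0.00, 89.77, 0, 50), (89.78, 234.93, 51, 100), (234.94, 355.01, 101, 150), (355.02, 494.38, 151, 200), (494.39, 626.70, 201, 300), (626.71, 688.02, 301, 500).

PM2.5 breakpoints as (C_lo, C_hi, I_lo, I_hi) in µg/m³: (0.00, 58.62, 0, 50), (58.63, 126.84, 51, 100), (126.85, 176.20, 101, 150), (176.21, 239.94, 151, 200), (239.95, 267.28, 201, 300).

247

CO: 30.996 ∈ [27.529, 34.932] ↔ index [201, 300].
201 + (30.996−27.529)·(300−201)/(34.932−27.529) = 201 + 3.467·99/7.403 ≈ 247.36, so AQI = 247.
PM10: 124.70 lies in 89.78–234.93, so I_lo=51, I_hi=100, C_lo=89.78, C_hi=234.93.
(100−51)/(234.93−89.78) × (124.70−89.78) + 51 = 49/145.15 × 34.92 + 51 ≈ 62.79 → 63.
PM2.5 255.59: bracket 239.95–267.28 → index 201–300; slope 99/27.33, offset 15.64.
AQI = 201 + 99/27.33·15.64 ≈ 257.65 ⇒ 258.
Sub-indices: CO→247, PM10→63, PM2.5→258. Ranked high→low: 258, 247, 63. Second-highest sub-index = 247.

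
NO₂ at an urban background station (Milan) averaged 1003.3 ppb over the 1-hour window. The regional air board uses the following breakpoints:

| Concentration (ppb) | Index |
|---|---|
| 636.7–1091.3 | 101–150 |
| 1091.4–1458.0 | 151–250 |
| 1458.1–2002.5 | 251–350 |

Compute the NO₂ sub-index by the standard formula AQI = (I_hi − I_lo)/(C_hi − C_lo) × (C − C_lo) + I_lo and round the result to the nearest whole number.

141

NO₂ 1003.3: bracket 636.7–1091.3 → index 101–150; slope 49/454.6, offset 366.6.
AQI = 101 + 49/454.6·366.6 ≈ 140.51 ⇒ 141.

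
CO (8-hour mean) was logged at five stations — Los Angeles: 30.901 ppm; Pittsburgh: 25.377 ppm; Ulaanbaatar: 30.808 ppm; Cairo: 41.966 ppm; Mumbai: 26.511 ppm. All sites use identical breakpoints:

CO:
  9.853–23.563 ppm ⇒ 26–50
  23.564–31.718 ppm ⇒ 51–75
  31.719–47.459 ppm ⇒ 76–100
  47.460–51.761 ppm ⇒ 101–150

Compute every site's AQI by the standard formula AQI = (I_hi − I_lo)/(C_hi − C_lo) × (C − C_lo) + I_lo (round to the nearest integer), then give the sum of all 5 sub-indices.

Los Angeles: row 23.564–31.718 (AQI 51–75). (75−51)·(30.901−23.564)/(31.718−23.564) + 51 = 24·7.337/8.154 + 51 ≈ 72.60 → 73.
Pittsburgh: 25.377 lies in 23.564–31.718, so I_lo=51, I_hi=75, C_lo=23.564, C_hi=31.718.
(75−51)/(31.718−23.564) × (25.377−23.564) + 51 = 24/8.154 × 1.813 + 51 ≈ 56.34 → 56.
Ulaanbaatar: row 23.564–31.718 (AQI 51–75). (75−51)·(30.808−23.564)/(31.718−23.564) + 51 = 24·7.244/8.154 + 51 ≈ 72.32 → 72.
Cairo: 41.966 lies in 31.719–47.459, so I_lo=76, I_hi=100, C_lo=31.719, C_hi=47.459.
(100−76)/(47.459−31.719) × (41.966−31.719) + 76 = 24/15.740 × 10.247 + 76 ≈ 91.62 → 92.
Mumbai: row 23.564–31.718 (AQI 51–75). (75−51)·(26.511−23.564)/(31.718−23.564) + 51 = 24·2.947/8.154 + 51 ≈ 59.67 → 60.
AQIs: Los Angeles=73, Pittsburgh=56, Ulaanbaatar=72, Cairo=92, Mumbai=60. Sum = 73 + 56 + 72 + 92 + 60 = 353.

353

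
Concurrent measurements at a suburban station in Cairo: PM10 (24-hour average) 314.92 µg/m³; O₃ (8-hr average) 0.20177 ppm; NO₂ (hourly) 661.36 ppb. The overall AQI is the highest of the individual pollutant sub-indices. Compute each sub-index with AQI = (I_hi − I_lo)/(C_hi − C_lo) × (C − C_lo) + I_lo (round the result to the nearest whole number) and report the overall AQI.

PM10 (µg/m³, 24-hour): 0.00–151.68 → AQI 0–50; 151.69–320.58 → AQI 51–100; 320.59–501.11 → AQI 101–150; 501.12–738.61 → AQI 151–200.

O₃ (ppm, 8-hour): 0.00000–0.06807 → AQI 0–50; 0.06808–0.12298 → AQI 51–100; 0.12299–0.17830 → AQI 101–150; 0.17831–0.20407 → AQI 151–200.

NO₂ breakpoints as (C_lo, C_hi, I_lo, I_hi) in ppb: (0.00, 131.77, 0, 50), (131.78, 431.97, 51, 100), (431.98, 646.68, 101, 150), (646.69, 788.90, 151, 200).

196

PM10: 314.92 lies in 151.69–320.58, so I_lo=51, I_hi=100, C_lo=151.69, C_hi=320.58.
(100−51)/(320.58−151.69) × (314.92−151.69) + 51 = 49/168.89 × 163.23 + 51 ≈ 98.36 → 98.
O₃ 0.20177: bracket 0.17831–0.20407 → index 151–200; slope 49/0.02576, offset 0.02346.
AQI = 151 + 49/0.02576·0.02346 ≈ 195.63 ⇒ 196.
NO₂ 661.36: bracket 646.69–788.90 → index 151–200; slope 49/142.21, offset 14.67.
AQI = 151 + 49/142.21·14.67 ≈ 156.05 ⇒ 156.
Sub-indices: PM10→98, O₃→196, NO₂→156. Overall AQI = max = 196; dominant pollutant is O₃.
AQI 196: Unhealthy.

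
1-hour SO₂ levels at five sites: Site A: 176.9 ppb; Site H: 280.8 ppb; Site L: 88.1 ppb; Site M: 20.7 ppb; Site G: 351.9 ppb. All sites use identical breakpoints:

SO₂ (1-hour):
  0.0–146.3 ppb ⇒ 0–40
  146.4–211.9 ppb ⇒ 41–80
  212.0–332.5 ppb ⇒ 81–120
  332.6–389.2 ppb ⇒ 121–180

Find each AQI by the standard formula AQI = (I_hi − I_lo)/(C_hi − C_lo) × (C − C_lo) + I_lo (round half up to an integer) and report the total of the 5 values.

333

Site A: 176.9 ∈ [146.4, 211.9] ↔ index [41, 80].
41 + (176.9−146.4)·(80−41)/(211.9−146.4) = 41 + 30.5·39/65.5 ≈ 59.16, so AQI = 59.
Site H 280.8: bracket 212.0–332.5 → index 81–120; slope 39/120.5, offset 68.8.
AQI = 81 + 39/120.5·68.8 ≈ 103.27 ⇒ 103.
Site L: row 0.0–146.3 (AQI 0–40). (40−0)·(88.1−0.0)/(146.3−0.0) + 0 = 40·88.1/146.3 + 0 ≈ 24.09 → 24.
Site M: row 0.0–146.3 (AQI 0–40). (40−0)·(20.7−0.0)/(146.3−0.0) + 0 = 40·20.7/146.3 + 0 ≈ 5.66 → 6.
Site G: 351.9 ∈ [332.6, 389.2] ↔ index [121, 180].
121 + (351.9−332.6)·(180−121)/(389.2−332.6) = 121 + 19.3·59/56.6 ≈ 141.12, so AQI = 141.
AQIs: Site A=59, Site H=103, Site L=24, Site M=6, Site G=141. Sum = 59 + 103 + 24 + 6 + 141 = 333.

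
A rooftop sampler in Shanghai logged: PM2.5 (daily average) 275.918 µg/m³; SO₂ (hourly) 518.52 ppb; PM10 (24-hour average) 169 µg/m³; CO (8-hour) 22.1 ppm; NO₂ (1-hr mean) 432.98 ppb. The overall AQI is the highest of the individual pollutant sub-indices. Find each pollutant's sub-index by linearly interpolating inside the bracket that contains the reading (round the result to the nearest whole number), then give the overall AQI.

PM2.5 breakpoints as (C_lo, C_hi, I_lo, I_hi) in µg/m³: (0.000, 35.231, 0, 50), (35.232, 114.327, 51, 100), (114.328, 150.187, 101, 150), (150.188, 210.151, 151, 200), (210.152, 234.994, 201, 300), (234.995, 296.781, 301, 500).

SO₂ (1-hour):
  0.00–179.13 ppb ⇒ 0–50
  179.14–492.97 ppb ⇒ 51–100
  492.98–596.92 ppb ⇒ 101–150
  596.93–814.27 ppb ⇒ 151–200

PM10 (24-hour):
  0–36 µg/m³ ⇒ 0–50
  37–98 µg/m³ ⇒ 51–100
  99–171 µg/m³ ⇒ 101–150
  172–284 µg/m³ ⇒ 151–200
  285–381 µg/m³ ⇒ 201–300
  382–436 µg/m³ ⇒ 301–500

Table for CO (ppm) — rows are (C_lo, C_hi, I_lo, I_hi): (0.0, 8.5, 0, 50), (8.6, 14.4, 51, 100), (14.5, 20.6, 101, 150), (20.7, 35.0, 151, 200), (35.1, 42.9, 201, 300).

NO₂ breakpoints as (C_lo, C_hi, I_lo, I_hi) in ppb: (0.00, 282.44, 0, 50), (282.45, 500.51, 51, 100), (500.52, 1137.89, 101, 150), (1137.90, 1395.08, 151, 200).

PM2.5: 275.918 lies in 234.995–296.781, so I_lo=301, I_hi=500, C_lo=234.995, C_hi=296.781.
(500−301)/(296.781−234.995) × (275.918−234.995) + 301 = 199/61.786 × 40.923 + 301 ≈ 432.80 → 433.
SO₂: 518.52 ∈ [492.98, 596.92] ↔ index [101, 150].
101 + (518.52−492.98)·(150−101)/(596.92−492.98) = 101 + 25.54·49/103.94 ≈ 113.04, so AQI = 113.
PM10: row 99–171 (AQI 101–150). (150−101)·(169−99)/(171−99) + 101 = 49·70/72 + 101 ≈ 148.64 → 149.
CO 22.1: bracket 20.7–35.0 → index 151–200; slope 49/14.3, offset 1.4.
AQI = 151 + 49/14.3·1.4 ≈ 155.80 ⇒ 156.
NO₂: 432.98 lies in 282.45–500.51, so I_lo=51, I_hi=100, C_lo=282.45, C_hi=500.51.
(100−51)/(500.51−282.45) × (432.98−282.45) + 51 = 49/218.06 × 150.53 + 51 ≈ 84.83 → 85.
Sub-indices: PM2.5→433, SO₂→113, PM10→149, CO→156, NO₂→85. Overall AQI = max = 433; dominant pollutant is PM2.5.

433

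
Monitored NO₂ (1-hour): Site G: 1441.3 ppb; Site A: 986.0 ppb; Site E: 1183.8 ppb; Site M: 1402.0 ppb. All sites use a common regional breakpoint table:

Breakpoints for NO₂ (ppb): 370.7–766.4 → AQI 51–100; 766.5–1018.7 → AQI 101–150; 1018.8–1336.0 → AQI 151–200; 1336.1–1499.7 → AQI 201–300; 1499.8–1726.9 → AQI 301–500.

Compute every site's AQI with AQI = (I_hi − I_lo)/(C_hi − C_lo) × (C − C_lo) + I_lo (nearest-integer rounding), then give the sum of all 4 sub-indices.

826

Site G: row 1336.1–1499.7 (AQI 201–300). (300−201)·(1441.3−1336.1)/(1499.7−1336.1) + 201 = 99·105.2/163.6 + 201 ≈ 264.66 → 265.
Site A: 986.0 lies in 766.5–1018.7, so I_lo=101, I_hi=150, C_lo=766.5, C_hi=1018.7.
(150−101)/(1018.7−766.5) × (986.0−766.5) + 101 = 49/252.2 × 219.5 + 101 ≈ 143.65 → 144.
Site E: 1183.8 ∈ [1018.8, 1336.0] ↔ index [151, 200].
151 + (1183.8−1018.8)·(200−151)/(1336.0−1018.8) = 151 + 165.0·49/317.2 ≈ 176.49, so AQI = 176.
Site M: 1402.0 lies in 1336.1–1499.7, so I_lo=201, I_hi=300, C_lo=1336.1, C_hi=1499.7.
(300−201)/(1499.7−1336.1) × (1402.0−1336.1) + 201 = 99/163.6 × 65.9 + 201 ≈ 240.88 → 241.
AQIs: Site G=265, Site A=144, Site E=176, Site M=241. Sum = 265 + 144 + 176 + 241 = 826.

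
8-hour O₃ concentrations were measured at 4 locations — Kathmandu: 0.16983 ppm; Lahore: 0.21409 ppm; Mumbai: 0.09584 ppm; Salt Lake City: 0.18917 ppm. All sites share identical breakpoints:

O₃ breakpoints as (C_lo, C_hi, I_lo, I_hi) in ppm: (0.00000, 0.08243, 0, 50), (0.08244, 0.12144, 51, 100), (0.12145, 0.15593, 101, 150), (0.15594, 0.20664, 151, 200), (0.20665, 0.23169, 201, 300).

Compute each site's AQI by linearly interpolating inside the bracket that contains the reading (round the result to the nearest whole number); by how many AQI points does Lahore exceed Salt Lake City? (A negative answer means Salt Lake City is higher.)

Kathmandu: row 0.15594–0.20664 (AQI 151–200). (200−151)·(0.16983−0.15594)/(0.20664−0.15594) + 151 = 49·0.01389/0.05070 + 151 ≈ 164.42 → 164.
Lahore: 0.21409 ∈ [0.20665, 0.23169] ↔ index [201, 300].
201 + (0.21409−0.20665)·(300−201)/(0.23169−0.20665) = 201 + 0.00744·99/0.02504 ≈ 230.42, so AQI = 230.
Mumbai: 0.09584 lies in 0.08244–0.12144, so I_lo=51, I_hi=100, C_lo=0.08244, C_hi=0.12144.
(100−51)/(0.12144−0.08244) × (0.09584−0.08244) + 51 = 49/0.03900 × 0.01340 + 51 ≈ 67.84 → 68.
Salt Lake City: row 0.15594–0.20664 (AQI 151–200). (200−151)·(0.18917−0.15594)/(0.20664−0.15594) + 151 = 49·0.03323/0.05070 + 151 ≈ 183.12 → 183.
AQIs: Kathmandu=164, Lahore=230, Mumbai=68, Salt Lake City=183. Lahore (230) − Salt Lake City (183) = 47.

47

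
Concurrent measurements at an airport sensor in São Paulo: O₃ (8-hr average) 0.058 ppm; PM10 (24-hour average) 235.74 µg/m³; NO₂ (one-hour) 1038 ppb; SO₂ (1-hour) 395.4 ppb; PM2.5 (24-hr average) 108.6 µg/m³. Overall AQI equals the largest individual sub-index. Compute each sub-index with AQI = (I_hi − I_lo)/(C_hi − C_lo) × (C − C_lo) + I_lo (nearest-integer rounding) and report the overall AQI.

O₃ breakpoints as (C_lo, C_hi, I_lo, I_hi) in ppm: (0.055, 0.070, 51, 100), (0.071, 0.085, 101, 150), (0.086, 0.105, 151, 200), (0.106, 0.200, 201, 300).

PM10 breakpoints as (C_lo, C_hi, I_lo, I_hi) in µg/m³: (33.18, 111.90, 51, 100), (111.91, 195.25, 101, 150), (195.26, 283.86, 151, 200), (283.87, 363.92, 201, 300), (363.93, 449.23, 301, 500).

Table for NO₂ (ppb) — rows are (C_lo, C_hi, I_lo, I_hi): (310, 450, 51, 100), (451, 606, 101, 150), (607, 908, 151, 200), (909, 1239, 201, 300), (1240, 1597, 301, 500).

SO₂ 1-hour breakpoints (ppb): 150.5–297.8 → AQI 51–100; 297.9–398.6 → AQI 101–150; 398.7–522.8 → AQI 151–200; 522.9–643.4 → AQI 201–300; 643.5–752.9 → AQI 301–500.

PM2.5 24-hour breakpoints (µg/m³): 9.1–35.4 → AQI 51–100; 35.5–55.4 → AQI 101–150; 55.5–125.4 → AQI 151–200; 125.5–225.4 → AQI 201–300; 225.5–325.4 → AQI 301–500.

240

O₃: 0.058 lies in 0.055–0.070, so I_lo=51, I_hi=100, C_lo=0.055, C_hi=0.070.
(100−51)/(0.070−0.055) × (0.058−0.055) + 51 = 49/0.015 × 0.003 + 51 ≈ 60.80 → 61.
PM10: 235.74 lies in 195.26–283.86, so I_lo=151, I_hi=200, C_lo=195.26, C_hi=283.86.
(200−151)/(283.86−195.26) × (235.74−195.26) + 151 = 49/88.60 × 40.48 + 151 ≈ 173.39 → 173.
NO₂: 1038 lies in 909–1239, so I_lo=201, I_hi=300, C_lo=909, C_hi=1239.
(300−201)/(1239−909) × (1038−909) + 201 = 99/330 × 129 + 201 ≈ 239.70 → 240.
SO₂: 395.4 lies in 297.9–398.6, so I_lo=101, I_hi=150, C_lo=297.9, C_hi=398.6.
(150−101)/(398.6−297.9) × (395.4−297.9) + 101 = 49/100.7 × 97.5 + 101 ≈ 148.44 → 148.
PM2.5: row 55.5–125.4 (AQI 151–200). (200−151)·(108.6−55.5)/(125.4−55.5) + 151 = 49·53.1/69.9 + 151 ≈ 188.22 → 188.
Sub-indices: O₃→61, PM10→173, NO₂→240, SO₂→148, PM2.5→188. Overall AQI = max = 240; dominant pollutant is NO₂.
AQI 240: Very Unhealthy.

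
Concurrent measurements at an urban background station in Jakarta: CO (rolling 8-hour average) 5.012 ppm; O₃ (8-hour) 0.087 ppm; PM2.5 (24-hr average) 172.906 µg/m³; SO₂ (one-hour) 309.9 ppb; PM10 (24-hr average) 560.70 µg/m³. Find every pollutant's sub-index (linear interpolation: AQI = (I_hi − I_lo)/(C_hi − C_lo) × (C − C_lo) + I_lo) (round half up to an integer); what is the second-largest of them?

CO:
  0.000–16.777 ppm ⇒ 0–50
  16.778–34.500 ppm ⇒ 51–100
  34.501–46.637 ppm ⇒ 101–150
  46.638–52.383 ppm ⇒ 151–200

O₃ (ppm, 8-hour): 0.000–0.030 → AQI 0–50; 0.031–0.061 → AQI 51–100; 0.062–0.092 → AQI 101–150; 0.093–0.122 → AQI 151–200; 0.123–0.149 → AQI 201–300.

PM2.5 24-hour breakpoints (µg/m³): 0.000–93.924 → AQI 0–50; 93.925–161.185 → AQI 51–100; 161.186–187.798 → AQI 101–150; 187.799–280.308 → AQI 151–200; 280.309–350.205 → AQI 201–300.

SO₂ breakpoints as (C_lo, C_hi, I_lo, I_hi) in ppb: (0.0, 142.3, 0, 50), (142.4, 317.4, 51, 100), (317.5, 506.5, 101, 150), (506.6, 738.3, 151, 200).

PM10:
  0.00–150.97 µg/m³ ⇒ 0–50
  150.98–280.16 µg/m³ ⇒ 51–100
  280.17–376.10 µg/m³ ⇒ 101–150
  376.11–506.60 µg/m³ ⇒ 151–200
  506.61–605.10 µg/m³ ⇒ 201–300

142

CO: row 0.000–16.777 (AQI 0–50). (50−0)·(5.012−0.000)/(16.777−0.000) + 0 = 50·5.012/16.777 + 0 ≈ 14.94 → 15.
O₃: 0.087 lies in 0.062–0.092, so I_lo=101, I_hi=150, C_lo=0.062, C_hi=0.092.
(150−101)/(0.092−0.062) × (0.087−0.062) + 101 = 49/0.030 × 0.025 + 101 ≈ 141.83 → 142.
PM2.5: row 161.186–187.798 (AQI 101–150). (150−101)·(172.906−161.186)/(187.798−161.186) + 101 = 49·11.720/26.612 + 101 ≈ 122.58 → 123.
SO₂: row 142.4–317.4 (AQI 51–100). (100−51)·(309.9−142.4)/(317.4−142.4) + 51 = 49·167.5/175.0 + 51 ≈ 97.90 → 98.
PM10: 560.70 ∈ [506.61, 605.10] ↔ index [201, 300].
201 + (560.70−506.61)·(300−201)/(605.10−506.61) = 201 + 54.09·99/98.49 ≈ 255.37, so AQI = 255.
Sub-indices: CO→15, O₃→142, PM2.5→123, SO₂→98, PM10→255. Ranked high→low: 255, 142, 123, 98, 15. Second-highest sub-index = 142.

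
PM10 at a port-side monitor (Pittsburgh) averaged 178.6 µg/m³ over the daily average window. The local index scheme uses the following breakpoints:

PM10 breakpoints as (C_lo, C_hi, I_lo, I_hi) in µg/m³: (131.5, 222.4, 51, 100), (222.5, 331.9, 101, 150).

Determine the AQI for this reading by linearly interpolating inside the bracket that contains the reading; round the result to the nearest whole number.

76

PM10: 178.6 ∈ [131.5, 222.4] ↔ index [51, 100].
51 + (178.6−131.5)·(100−51)/(222.4−131.5) = 51 + 47.1·49/90.9 ≈ 76.39, so AQI = 76.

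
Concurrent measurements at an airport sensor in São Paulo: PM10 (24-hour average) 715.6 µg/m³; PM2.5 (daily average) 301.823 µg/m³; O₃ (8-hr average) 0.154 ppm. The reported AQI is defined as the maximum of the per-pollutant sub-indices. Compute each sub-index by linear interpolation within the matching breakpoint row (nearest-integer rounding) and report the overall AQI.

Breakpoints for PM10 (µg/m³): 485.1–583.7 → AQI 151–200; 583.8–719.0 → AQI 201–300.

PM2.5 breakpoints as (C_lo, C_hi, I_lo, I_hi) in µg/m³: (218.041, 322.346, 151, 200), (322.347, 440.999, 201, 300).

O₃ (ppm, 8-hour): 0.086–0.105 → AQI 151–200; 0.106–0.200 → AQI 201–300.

298

PM10: 715.6 ∈ [583.8, 719.0] ↔ index [201, 300].
201 + (715.6−583.8)·(300−201)/(719.0−583.8) = 201 + 131.8·99/135.2 ≈ 297.51, so AQI = 298.
PM2.5: row 218.041–322.346 (AQI 151–200). (200−151)·(301.823−218.041)/(322.346−218.041) + 151 = 49·83.782/104.305 + 151 ≈ 190.36 → 190.
O₃ 0.154: bracket 0.106–0.200 → index 201–300; slope 99/0.094, offset 0.048.
AQI = 201 + 99/0.094·0.048 ≈ 251.55 ⇒ 252.
Sub-indices: PM10→298, PM2.5→190, O₃→252. Overall AQI = max = 298; dominant pollutant is PM10.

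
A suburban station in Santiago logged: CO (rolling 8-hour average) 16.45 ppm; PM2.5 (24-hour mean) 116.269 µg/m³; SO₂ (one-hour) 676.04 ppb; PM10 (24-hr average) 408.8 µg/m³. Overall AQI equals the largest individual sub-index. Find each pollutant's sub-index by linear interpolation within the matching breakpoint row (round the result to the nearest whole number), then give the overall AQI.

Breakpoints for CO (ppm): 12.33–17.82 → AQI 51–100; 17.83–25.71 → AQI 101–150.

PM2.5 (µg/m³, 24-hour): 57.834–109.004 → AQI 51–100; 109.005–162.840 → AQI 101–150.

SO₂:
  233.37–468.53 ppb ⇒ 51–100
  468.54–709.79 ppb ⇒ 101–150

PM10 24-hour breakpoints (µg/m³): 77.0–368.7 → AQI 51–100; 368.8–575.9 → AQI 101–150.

CO 16.45: bracket 12.33–17.82 → index 51–100; slope 49/5.49, offset 4.12.
AQI = 51 + 49/5.49·4.12 ≈ 87.77 ⇒ 88.
PM2.5 116.269: bracket 109.005–162.840 → index 101–150; slope 49/53.835, offset 7.264.
AQI = 101 + 49/53.835·7.264 ≈ 107.61 ⇒ 108.
SO₂ 676.04: bracket 468.54–709.79 → index 101–150; slope 49/241.25, offset 207.50.
AQI = 101 + 49/241.25·207.50 ≈ 143.15 ⇒ 143.
PM10: row 368.8–575.9 (AQI 101–150). (150−101)·(408.8−368.8)/(575.9−368.8) + 101 = 49·40.0/207.1 + 101 ≈ 110.46 → 110.
Sub-indices: CO→88, PM2.5→108, SO₂→143, PM10→110. Overall AQI = max = 143; dominant pollutant is SO₂.

143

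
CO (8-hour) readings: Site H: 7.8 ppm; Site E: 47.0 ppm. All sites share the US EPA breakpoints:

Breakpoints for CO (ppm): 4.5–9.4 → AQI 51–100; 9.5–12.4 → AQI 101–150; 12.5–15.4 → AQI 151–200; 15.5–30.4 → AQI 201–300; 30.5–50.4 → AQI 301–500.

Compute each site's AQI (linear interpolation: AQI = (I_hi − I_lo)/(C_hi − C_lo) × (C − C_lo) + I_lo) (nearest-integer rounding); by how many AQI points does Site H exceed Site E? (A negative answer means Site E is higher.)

-382

Site H: row 4.5–9.4 (AQI 51–100). (100−51)·(7.8−4.5)/(9.4−4.5) + 51 = 49·3.3/4.9 + 51 ≈ 84.00 → 84.
Site E: row 30.5–50.4 (AQI 301–500). (500−301)·(47.0−30.5)/(50.4−30.5) + 301 = 199·16.5/19.9 + 301 ≈ 466.00 → 466.
AQIs: Site H=84, Site E=466. Site H (84) − Site E (466) = -382.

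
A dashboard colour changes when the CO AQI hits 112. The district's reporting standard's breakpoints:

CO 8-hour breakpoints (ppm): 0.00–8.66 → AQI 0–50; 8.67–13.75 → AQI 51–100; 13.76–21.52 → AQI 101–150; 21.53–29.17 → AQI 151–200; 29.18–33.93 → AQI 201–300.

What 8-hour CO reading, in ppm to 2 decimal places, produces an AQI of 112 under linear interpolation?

AQI 112 lies in the 101–150 band, which corresponds to 13.76–21.52 ppm.
C = 13.76 + (112−101)×(21.52−13.76)/(150−101) = 13.76 + 11×7.76/49 ≈ 15.5020 ppm → 15.50 ppm to 2 dp.

15.50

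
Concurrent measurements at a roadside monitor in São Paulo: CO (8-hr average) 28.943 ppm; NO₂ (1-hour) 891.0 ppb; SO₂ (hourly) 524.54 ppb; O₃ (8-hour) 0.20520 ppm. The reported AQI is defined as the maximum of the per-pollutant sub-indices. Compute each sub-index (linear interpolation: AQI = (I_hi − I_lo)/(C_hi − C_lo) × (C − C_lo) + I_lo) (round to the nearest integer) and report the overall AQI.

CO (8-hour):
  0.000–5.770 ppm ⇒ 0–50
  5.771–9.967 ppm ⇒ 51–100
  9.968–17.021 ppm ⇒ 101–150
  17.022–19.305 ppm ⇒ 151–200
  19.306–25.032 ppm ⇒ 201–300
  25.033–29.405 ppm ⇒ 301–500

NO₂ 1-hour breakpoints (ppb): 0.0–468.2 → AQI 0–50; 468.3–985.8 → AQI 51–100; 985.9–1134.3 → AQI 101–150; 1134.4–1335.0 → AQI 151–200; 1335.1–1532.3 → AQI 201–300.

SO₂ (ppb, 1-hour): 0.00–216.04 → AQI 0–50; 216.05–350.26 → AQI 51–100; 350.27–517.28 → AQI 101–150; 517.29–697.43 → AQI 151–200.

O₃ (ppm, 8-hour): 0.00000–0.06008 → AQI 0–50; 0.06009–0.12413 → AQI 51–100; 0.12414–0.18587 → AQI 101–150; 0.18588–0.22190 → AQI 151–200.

CO 28.943: bracket 25.033–29.405 → index 301–500; slope 199/4.372, offset 3.910.
AQI = 301 + 199/4.372·3.910 ≈ 478.97 ⇒ 479.
NO₂: 891.0 ∈ [468.3, 985.8] ↔ index [51, 100].
51 + (891.0−468.3)·(100−51)/(985.8−468.3) = 51 + 422.7·49/517.5 ≈ 91.02, so AQI = 91.
SO₂: row 517.29–697.43 (AQI 151–200). (200−151)·(524.54−517.29)/(697.43−517.29) + 151 = 49·7.25/180.14 + 151 ≈ 152.97 → 153.
O₃: 0.20520 lies in 0.18588–0.22190, so I_lo=151, I_hi=200, C_lo=0.18588, C_hi=0.22190.
(200−151)/(0.22190−0.18588) × (0.20520−0.18588) + 151 = 49/0.03602 × 0.01932 + 151 ≈ 177.28 → 177.
Sub-indices: CO→479, NO₂→91, SO₂→153, O₃→177. Overall AQI = max = 479; dominant pollutant is CO.

479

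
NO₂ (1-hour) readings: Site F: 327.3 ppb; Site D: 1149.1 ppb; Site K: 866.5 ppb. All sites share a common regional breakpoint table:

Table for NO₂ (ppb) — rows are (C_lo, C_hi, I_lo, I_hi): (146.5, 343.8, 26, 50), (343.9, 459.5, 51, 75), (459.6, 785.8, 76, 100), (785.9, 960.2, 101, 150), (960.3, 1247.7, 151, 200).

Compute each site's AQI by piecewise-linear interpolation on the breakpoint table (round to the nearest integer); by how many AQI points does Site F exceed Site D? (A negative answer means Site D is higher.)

-135

Site F: 327.3 lies in 146.5–343.8, so I_lo=26, I_hi=50, C_lo=146.5, C_hi=343.8.
(50−26)/(343.8−146.5) × (327.3−146.5) + 26 = 24/197.3 × 180.8 + 26 ≈ 47.99 → 48.
Site D 1149.1: bracket 960.3–1247.7 → index 151–200; slope 49/287.4, offset 188.8.
AQI = 151 + 49/287.4·188.8 ≈ 183.19 ⇒ 183.
Site K: row 785.9–960.2 (AQI 101–150). (150−101)·(866.5−785.9)/(960.2−785.9) + 101 = 49·80.6/174.3 + 101 ≈ 123.66 → 124.
AQIs: Site F=48, Site D=183, Site K=124. Site F (48) − Site D (183) = -135.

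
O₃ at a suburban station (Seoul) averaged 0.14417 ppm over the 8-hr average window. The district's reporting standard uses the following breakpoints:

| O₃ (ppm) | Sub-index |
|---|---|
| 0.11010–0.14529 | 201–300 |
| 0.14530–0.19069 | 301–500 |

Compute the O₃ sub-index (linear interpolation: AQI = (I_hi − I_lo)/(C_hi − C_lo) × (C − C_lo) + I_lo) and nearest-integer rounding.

O₃: 0.14417 lies in 0.11010–0.14529, so I_lo=201, I_hi=300, C_lo=0.11010, C_hi=0.14529.
(300−201)/(0.14529−0.11010) × (0.14417−0.11010) + 201 = 99/0.03519 × 0.03407 + 201 ≈ 296.85 → 297.

297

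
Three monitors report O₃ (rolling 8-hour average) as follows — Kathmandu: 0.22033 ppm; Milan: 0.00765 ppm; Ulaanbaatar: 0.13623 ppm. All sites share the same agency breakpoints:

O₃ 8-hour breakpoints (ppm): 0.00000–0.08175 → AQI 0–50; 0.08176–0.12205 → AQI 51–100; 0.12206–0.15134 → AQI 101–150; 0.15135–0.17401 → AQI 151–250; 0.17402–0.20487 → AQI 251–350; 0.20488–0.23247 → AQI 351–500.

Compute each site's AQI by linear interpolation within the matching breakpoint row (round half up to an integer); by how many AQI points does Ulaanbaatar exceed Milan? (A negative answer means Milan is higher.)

120

Kathmandu: row 0.20488–0.23247 (AQI 351–500). (500−351)·(0.22033−0.20488)/(0.23247−0.20488) + 351 = 149·0.01545/0.02759 + 351 ≈ 434.44 → 434.
Milan 0.00765: bracket 0.00000–0.08175 → index 0–50; slope 50/0.08175, offset 0.00765.
AQI = 0 + 50/0.08175·0.00765 ≈ 4.68 ⇒ 5.
Ulaanbaatar: 0.13623 lies in 0.12206–0.15134, so I_lo=101, I_hi=150, C_lo=0.12206, C_hi=0.15134.
(150−101)/(0.15134−0.12206) × (0.13623−0.12206) + 101 = 49/0.02928 × 0.01417 + 101 ≈ 124.71 → 125.
AQIs: Kathmandu=434, Milan=5, Ulaanbaatar=125. Ulaanbaatar (125) − Milan (5) = 120.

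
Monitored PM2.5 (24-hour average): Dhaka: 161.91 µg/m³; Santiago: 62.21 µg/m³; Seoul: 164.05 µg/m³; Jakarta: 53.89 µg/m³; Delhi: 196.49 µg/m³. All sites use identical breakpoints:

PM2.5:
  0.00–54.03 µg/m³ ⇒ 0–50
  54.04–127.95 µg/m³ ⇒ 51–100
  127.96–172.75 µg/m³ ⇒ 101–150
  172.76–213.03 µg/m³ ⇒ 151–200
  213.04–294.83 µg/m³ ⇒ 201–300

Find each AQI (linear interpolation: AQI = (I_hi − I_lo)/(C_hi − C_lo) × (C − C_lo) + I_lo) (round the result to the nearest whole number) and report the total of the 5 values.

564

Dhaka: 161.91 lies in 127.96–172.75, so I_lo=101, I_hi=150, C_lo=127.96, C_hi=172.75.
(150−101)/(172.75−127.96) × (161.91−127.96) + 101 = 49/44.79 × 33.95 + 101 ≈ 138.14 → 138.
Santiago 62.21: bracket 54.04–127.95 → index 51–100; slope 49/73.91, offset 8.17.
AQI = 51 + 49/73.91·8.17 ≈ 56.42 ⇒ 56.
Seoul 164.05: bracket 127.96–172.75 → index 101–150; slope 49/44.79, offset 36.09.
AQI = 101 + 49/44.79·36.09 ≈ 140.48 ⇒ 140.
Jakarta: 53.89 ∈ [0.00, 54.03] ↔ index [0, 50].
0 + (53.89−0.00)·(50−0)/(54.03−0.00) = 0 + 53.89·50/54.03 ≈ 49.87, so AQI = 50.
Delhi: row 172.76–213.03 (AQI 151–200). (200−151)·(196.49−172.76)/(213.03−172.76) + 151 = 49·23.73/40.27 + 151 ≈ 179.87 → 180.
AQIs: Dhaka=138, Santiago=56, Seoul=140, Jakarta=50, Delhi=180. Sum = 138 + 56 + 140 + 50 + 180 = 564.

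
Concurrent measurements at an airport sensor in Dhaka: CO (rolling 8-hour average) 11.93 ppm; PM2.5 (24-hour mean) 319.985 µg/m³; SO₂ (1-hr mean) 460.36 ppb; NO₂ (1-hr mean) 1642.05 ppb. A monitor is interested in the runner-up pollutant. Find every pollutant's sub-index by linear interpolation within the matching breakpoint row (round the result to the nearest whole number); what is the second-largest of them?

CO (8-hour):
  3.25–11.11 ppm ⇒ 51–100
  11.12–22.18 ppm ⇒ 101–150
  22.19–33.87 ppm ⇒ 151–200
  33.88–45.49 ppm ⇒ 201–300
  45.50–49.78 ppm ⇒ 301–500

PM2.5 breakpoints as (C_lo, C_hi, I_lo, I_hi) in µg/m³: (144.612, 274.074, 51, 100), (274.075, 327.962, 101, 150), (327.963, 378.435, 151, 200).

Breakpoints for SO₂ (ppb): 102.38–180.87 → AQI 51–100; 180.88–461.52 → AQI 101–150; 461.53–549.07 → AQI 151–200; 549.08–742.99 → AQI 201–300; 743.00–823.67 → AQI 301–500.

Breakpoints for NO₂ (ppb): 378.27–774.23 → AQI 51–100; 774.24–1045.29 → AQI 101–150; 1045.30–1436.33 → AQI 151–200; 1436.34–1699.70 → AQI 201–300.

150

CO: row 11.12–22.18 (AQI 101–150). (150−101)·(11.93−11.12)/(22.18−11.12) + 101 = 49·0.81/11.06 + 101 ≈ 104.59 → 105.
PM2.5: row 274.075–327.962 (AQI 101–150). (150−101)·(319.985−274.075)/(327.962−274.075) + 101 = 49·45.910/53.887 + 101 ≈ 142.75 → 143.
SO₂ 460.36: bracket 180.88–461.52 → index 101–150; slope 49/280.64, offset 279.48.
AQI = 101 + 49/280.64·279.48 ≈ 149.80 ⇒ 150.
NO₂: row 1436.34–1699.70 (AQI 201–300). (300−201)·(1642.05−1436.34)/(1699.70−1436.34) + 201 = 99·205.71/263.36 + 201 ≈ 278.33 → 278.
Sub-indices: CO→105, PM2.5→143, SO₂→150, NO₂→278. Ranked high→low: 278, 150, 143, 105. Second-highest sub-index = 150.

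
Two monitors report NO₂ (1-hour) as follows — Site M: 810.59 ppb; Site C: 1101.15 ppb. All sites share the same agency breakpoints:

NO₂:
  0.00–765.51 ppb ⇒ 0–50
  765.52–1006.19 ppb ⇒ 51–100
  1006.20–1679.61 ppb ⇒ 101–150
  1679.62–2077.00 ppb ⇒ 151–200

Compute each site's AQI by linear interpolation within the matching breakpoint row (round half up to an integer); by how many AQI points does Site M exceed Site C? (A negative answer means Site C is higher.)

-48

Site M: row 765.52–1006.19 (AQI 51–100). (100−51)·(810.59−765.52)/(1006.19−765.52) + 51 = 49·45.07/240.67 + 51 ≈ 60.18 → 60.
Site C: 1101.15 lies in 1006.20–1679.61, so I_lo=101, I_hi=150, C_lo=1006.20, C_hi=1679.61.
(150−101)/(1679.61−1006.20) × (1101.15−1006.20) + 101 = 49/673.41 × 94.95 + 101 ≈ 107.91 → 108.
AQIs: Site M=60, Site C=108. Site M (60) − Site C (108) = -48.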